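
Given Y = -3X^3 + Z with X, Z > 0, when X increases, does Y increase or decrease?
Y decreases

Taking the partial derivative:
∂Y/∂X = -9X^2

∂Y/∂X = -9X^2 < 0 (assuming positive values)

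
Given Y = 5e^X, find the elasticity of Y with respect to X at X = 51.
Elasticity = 51

Elasticity = (dY/dX) · (X/Y)

dY/dX = 5·e^X
At X = 51: dY/dX = 5·e^51, Y = 5·e^51

Elasticity = (5·e^51) · (51 / (5·e^51)) = 51

Interpretation: for a small percentage change in X, the percentage change in Y is approximately 51.00 times as large.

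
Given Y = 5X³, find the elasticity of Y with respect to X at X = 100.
Elasticity = 3

Elasticity = (dY/dX) · (X/Y)

dY/dX = 15·X²
At X = 100: dY/dX = 150000, Y = 5000000

Elasticity = 150000 · (100 / 5000000) = 3

Interpretation: for a small percentage change in X, the percentage change in Y is approximately 3.00 times as large.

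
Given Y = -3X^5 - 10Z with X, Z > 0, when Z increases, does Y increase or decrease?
Y decreases

Taking the partial derivative:
∂Y/∂Z = -10

∂Y/∂Z = -10 < 0 (assuming positive values)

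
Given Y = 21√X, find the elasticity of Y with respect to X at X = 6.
Elasticity = 1/2

Elasticity = (dY/dX) · (X/Y)

dY/dX = 21/(2·√X)
At X = 6: dY/dX = 7·√6/4, Y = 21·√6

Elasticity = (7·√6/4) · (6 / (21·√6)) = 1/2

Interpretation: for a small percentage change in X, the percentage change in Y is approximately 0.50 times as large.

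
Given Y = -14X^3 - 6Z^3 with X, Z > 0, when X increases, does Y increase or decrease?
Y decreases

Taking the partial derivative:
∂Y/∂X = -42X^2

∂Y/∂X = -42X^2 < 0 (assuming positive values)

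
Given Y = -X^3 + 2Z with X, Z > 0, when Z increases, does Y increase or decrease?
Y increases

Taking the partial derivative:
∂Y/∂Z = 2

∂Y/∂Z = 2 > 0 (assuming positive values)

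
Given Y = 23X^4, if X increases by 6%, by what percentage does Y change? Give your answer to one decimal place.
26.2%

For Y = 23X^4:
If X → X(1 + 0.06)
Then Y → Y · (1 + 0.06)^4
     ≈ Y · 1.2625

Percentage change = ((1 + 0.06)^4 − 1) × 100% ≈ 26.2%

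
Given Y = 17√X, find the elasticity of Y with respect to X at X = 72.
Elasticity = 1/2

Elasticity = (dY/dX) · (X/Y)

dY/dX = 17/(2·√X)
At X = 72: dY/dX = 17·√2/24, Y = 102·√2

Elasticity = (17·√2/24) · (72 / (102·√2)) = 1/2

Interpretation: for a small percentage change in X, the percentage change in Y is approximately 0.50 times as large.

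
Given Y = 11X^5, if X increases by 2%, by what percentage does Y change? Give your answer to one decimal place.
10.4%

For Y = 11X^5:
If X → X(1 + 0.02)
Then Y → Y · (1 + 0.02)^5
     ≈ Y · 1.1041

Percentage change = ((1 + 0.02)^5 − 1) × 100% ≈ 10.4%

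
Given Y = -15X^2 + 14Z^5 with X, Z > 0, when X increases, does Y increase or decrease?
Y decreases

Taking the partial derivative:
∂Y/∂X = -30X

∂Y/∂X = -30X < 0 (assuming positive values)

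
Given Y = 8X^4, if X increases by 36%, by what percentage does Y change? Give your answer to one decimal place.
242.1%

For Y = 8X^4:
If X → X(1 + 0.36)
Then Y → Y · (1 + 0.36)^4
     ≈ Y · 3.4210

Percentage change = ((1 + 0.36)^4 − 1) × 100% ≈ 242.1%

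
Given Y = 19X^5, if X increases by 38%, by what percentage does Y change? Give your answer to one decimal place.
400.5%

For Y = 19X^5:
If X → X(1 + 0.38)
Then Y → Y · (1 + 0.38)^5
     ≈ Y · 5.0049

Percentage change = ((1 + 0.38)^5 − 1) × 100% ≈ 400.5%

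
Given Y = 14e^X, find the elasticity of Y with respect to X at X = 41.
Elasticity = 41

Elasticity = (dY/dX) · (X/Y)

dY/dX = 14·e^X
At X = 41: dY/dX = 14·e^41, Y = 14·e^41

Elasticity = (14·e^41) · (41 / (14·e^41)) = 41

Interpretation: for a small percentage change in X, the percentage change in Y is approximately 41.00 times as large.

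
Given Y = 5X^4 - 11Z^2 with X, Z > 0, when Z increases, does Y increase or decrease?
Y decreases

Taking the partial derivative:
∂Y/∂Z = -22Z

∂Y/∂Z = -22Z < 0 (assuming positive values)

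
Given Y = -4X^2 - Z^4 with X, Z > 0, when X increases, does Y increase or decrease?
Y decreases

Taking the partial derivative:
∂Y/∂X = -8X

∂Y/∂X = -8X < 0 (assuming positive values)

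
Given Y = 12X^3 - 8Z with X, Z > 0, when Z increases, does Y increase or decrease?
Y decreases

Taking the partial derivative:
∂Y/∂Z = -8

∂Y/∂Z = -8 < 0 (assuming positive values)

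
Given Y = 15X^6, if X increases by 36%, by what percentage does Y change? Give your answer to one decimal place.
532.8%

For Y = 15X^6:
If X → X(1 + 0.36)
Then Y → Y · (1 + 0.36)^6
     ≈ Y · 6.3275

Percentage change = ((1 + 0.36)^6 − 1) × 100% ≈ 532.8%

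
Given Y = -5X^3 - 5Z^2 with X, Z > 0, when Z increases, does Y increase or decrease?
Y decreases

Taking the partial derivative:
∂Y/∂Z = -10Z

∂Y/∂Z = -10Z < 0 (assuming positive values)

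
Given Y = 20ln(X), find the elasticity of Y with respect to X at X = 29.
Elasticity = 1/ln(29) ≈ 0.2970

Elasticity = (dY/dX) · (X/Y)

dY/dX = 20/X
At X = 29: dY/dX = 20/29, Y = 20·ln(29)

Elasticity = (20/29) · (29 / (20·ln(29))) = 1/ln(29) ≈ 0.2970

Interpretation: for a small percentage change in X, the percentage change in Y is approximately 0.30 times as large.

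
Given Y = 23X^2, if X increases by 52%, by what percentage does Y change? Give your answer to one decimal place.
131.0%

For Y = 23X^2:
If X → X(1 + 0.52)
Then Y → Y · (1 + 0.52)^2
     = Y · 2.3104

Percentage change = ((1 + 0.52)^2 − 1) × 100% ≈ 131.0%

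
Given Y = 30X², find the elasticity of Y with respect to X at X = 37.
Elasticity = 2

Elasticity = (dY/dX) · (X/Y)

dY/dX = 60·X
At X = 37: dY/dX = 2220, Y = 41070

Elasticity = 2220 · (37 / 41070) = 2

Interpretation: for a small percentage change in X, the percentage change in Y is approximately 2.00 times as large.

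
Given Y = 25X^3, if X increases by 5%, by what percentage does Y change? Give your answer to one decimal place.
15.8%

For Y = 25X^3:
If X → X(1 + 0.05)
Then Y → Y · (1 + 0.05)^3
     ≈ Y · 1.1576

Percentage change = ((1 + 0.05)^3 − 1) × 100% ≈ 15.8%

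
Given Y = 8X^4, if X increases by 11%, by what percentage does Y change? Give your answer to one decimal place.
51.8%

For Y = 8X^4:
If X → X(1 + 0.11)
Then Y → Y · (1 + 0.11)^4
     ≈ Y · 1.5181

Percentage change = ((1 + 0.11)^4 − 1) × 100% ≈ 51.8%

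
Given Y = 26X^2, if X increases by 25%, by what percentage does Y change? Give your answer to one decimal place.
56.3%

For Y = 26X^2:
If X → X(1 + 0.25)
Then Y → Y · (1 + 0.25)^2
     = Y · 1.5625

Percentage change = ((1 + 0.25)^2 − 1) × 100% ≈ 56.3%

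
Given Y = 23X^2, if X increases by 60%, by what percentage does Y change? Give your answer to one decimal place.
156.0%

For Y = 23X^2:
If X → X(1 + 0.6)
Then Y → Y · (1 + 0.6)^2
     = Y · 2.5600

Percentage change = ((1 + 0.6)^2 − 1) × 100% = 156.0%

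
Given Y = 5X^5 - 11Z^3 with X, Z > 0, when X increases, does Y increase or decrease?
Y increases

Taking the partial derivative:
∂Y/∂X = 25X^4

∂Y/∂X = 25X^4 > 0 (assuming positive values)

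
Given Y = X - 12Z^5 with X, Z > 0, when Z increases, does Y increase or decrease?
Y decreases

Taking the partial derivative:
∂Y/∂Z = -60Z^4

∂Y/∂Z = -60Z^4 < 0 (assuming positive values)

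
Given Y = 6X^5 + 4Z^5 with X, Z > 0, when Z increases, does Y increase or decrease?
Y increases

Taking the partial derivative:
∂Y/∂Z = 20Z^4

∂Y/∂Z = 20Z^4 > 0 (assuming positive values)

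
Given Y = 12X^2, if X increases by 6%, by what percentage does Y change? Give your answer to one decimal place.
12.4%

For Y = 12X^2:
If X → X(1 + 0.06)
Then Y → Y · (1 + 0.06)^2
     = Y · 1.1236

Percentage change = ((1 + 0.06)^2 − 1) × 100% ≈ 12.4%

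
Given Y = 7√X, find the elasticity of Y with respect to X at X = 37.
Elasticity = 1/2

Elasticity = (dY/dX) · (X/Y)

dY/dX = 7/(2·√X)
At X = 37: dY/dX = 7·√37/74, Y = 7·√37

Elasticity = (7·√37/74) · (37 / (7·√37)) = 1/2

Interpretation: for a small percentage change in X, the percentage change in Y is approximately 0.50 times as large.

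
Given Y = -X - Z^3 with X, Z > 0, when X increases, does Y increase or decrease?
Y decreases

Taking the partial derivative:
∂Y/∂X = -1

∂Y/∂X = -1 < 0 (assuming positive values)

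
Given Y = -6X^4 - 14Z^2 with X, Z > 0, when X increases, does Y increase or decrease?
Y decreases

Taking the partial derivative:
∂Y/∂X = -24X^3

∂Y/∂X = -24X^3 < 0 (assuming positive values)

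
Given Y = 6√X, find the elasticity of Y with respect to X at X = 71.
Elasticity = 1/2

Elasticity = (dY/dX) · (X/Y)

dY/dX = 3/√X
At X = 71: dY/dX = 3·√71/71, Y = 6·√71

Elasticity = (3·√71/71) · (71 / (6·√71)) = 1/2

Interpretation: for a small percentage change in X, the percentage change in Y is approximately 0.50 times as large.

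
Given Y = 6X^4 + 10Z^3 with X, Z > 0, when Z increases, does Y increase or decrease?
Y increases

Taking the partial derivative:
∂Y/∂Z = 30Z^2

∂Y/∂Z = 30Z^2 > 0 (assuming positive values)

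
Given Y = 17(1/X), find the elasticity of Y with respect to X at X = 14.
Elasticity = -1

Elasticity = (dY/dX) · (X/Y)

dY/dX = -17/X²
At X = 14: dY/dX = -17/196, Y = 17/14

Elasticity = (-17/196) · (14 / (17/14)) = -1

Interpretation: for a small percentage change in X, the percentage change in Y is approximately -1.00 times as large.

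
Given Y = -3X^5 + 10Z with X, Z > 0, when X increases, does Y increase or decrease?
Y decreases

Taking the partial derivative:
∂Y/∂X = -15X^4

∂Y/∂X = -15X^4 < 0 (assuming positive values)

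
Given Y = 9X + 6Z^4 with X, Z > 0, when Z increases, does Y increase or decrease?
Y increases

Taking the partial derivative:
∂Y/∂Z = 24Z^3

∂Y/∂Z = 24Z^3 > 0 (assuming positive values)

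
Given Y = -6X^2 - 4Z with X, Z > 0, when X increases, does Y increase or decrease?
Y decreases

Taking the partial derivative:
∂Y/∂X = -12X

∂Y/∂X = -12X < 0 (assuming positive values)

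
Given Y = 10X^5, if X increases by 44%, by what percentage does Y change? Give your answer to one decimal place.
519.2%

For Y = 10X^5:
If X → X(1 + 0.44)
Then Y → Y · (1 + 0.44)^5
     ≈ Y · 6.1917

Percentage change = ((1 + 0.44)^5 − 1) × 100% ≈ 519.2%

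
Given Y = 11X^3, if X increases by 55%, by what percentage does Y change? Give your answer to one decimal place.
272.4%

For Y = 11X^3:
If X → X(1 + 0.55)
Then Y → Y · (1 + 0.55)^3
     ≈ Y · 3.7239

Percentage change = ((1 + 0.55)^3 − 1) × 100% ≈ 272.4%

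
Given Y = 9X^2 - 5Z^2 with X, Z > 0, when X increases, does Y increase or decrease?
Y increases

Taking the partial derivative:
∂Y/∂X = 18X

∂Y/∂X = 18X > 0 (assuming positive values)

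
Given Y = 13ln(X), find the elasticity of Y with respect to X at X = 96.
Elasticity = 1/ln(96) ≈ 0.2191

Elasticity = (dY/dX) · (X/Y)

dY/dX = 13/X
At X = 96: dY/dX = 13/96, Y = 13·ln(96)

Elasticity = (13/96) · (96 / (13·ln(96))) = 1/ln(96) ≈ 0.2191

Interpretation: for a small percentage change in X, the percentage change in Y is approximately 0.22 times as large.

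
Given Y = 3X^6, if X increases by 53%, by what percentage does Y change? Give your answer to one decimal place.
1182.8%

For Y = 3X^6:
If X → X(1 + 0.53)
Then Y → Y · (1 + 0.53)^6
     ≈ Y · 12.8277

Percentage change = ((1 + 0.53)^6 − 1) × 100% ≈ 1182.8%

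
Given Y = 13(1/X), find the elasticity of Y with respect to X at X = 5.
Elasticity = -1

Elasticity = (dY/dX) · (X/Y)

dY/dX = -13/X²
At X = 5: dY/dX = -13/25, Y = 13/5

Elasticity = (-13/25) · (5 / (13/5)) = -1

Interpretation: for a small percentage change in X, the percentage change in Y is approximately -1.00 times as large.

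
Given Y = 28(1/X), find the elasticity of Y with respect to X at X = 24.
Elasticity = -1

Elasticity = (dY/dX) · (X/Y)

dY/dX = -28/X²
At X = 24: dY/dX = -7/144, Y = 7/6

Elasticity = (-7/144) · (24 / (7/6)) = -1

Interpretation: for a small percentage change in X, the percentage change in Y is approximately -1.00 times as large.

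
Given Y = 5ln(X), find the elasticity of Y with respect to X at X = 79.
Elasticity = 1/ln(79) ≈ 0.2289

Elasticity = (dY/dX) · (X/Y)

dY/dX = 5/X
At X = 79: dY/dX = 5/79, Y = 5·ln(79)

Elasticity = (5/79) · (79 / (5·ln(79))) = 1/ln(79) ≈ 0.2289

Interpretation: for a small percentage change in X, the percentage change in Y is approximately 0.23 times as large.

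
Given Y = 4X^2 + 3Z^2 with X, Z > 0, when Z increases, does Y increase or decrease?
Y increases

Taking the partial derivative:
∂Y/∂Z = 6Z

∂Y/∂Z = 6Z > 0 (assuming positive values)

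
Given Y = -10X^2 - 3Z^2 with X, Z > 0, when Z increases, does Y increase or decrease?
Y decreases

Taking the partial derivative:
∂Y/∂Z = -6Z

∂Y/∂Z = -6Z < 0 (assuming positive values)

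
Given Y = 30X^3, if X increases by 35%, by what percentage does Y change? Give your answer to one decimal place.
146.0%

For Y = 30X^3:
If X → X(1 + 0.35)
Then Y → Y · (1 + 0.35)^3
     ≈ Y · 2.4604

Percentage change = ((1 + 0.35)^3 − 1) × 100% ≈ 146.0%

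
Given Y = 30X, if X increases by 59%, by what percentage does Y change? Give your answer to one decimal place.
59.0%

For Y = 30X:
If X → X(1 + 0.59)
Then Y → Y · (1 + 0.59)^1
     = Y · 1.5900

Percentage change = ((1 + 0.59)^1 − 1) × 100% = 59.0%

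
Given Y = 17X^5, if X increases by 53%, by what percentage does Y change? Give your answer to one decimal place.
738.4%

For Y = 17X^5:
If X → X(1 + 0.53)
Then Y → Y · (1 + 0.53)^5
     ≈ Y · 8.3841

Percentage change = ((1 + 0.53)^5 − 1) × 100% ≈ 738.4%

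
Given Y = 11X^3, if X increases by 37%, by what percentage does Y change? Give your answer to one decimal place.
157.1%

For Y = 11X^3:
If X → X(1 + 0.37)
Then Y → Y · (1 + 0.37)^3
     ≈ Y · 2.5714

Percentage change = ((1 + 0.37)^3 − 1) × 100% ≈ 157.1%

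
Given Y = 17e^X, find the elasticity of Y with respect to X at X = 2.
Elasticity = 2

Elasticity = (dY/dX) · (X/Y)

dY/dX = 17·e^X
At X = 2: dY/dX = 17·e^2, Y = 17·e^2

Elasticity = (17·e^2) · (2 / (17·e^2)) = 2

Interpretation: for a small percentage change in X, the percentage change in Y is approximately 2.00 times as large.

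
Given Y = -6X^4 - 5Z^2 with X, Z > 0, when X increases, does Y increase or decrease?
Y decreases

Taking the partial derivative:
∂Y/∂X = -24X^3

∂Y/∂X = -24X^3 < 0 (assuming positive values)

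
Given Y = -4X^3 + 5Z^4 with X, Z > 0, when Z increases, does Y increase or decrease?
Y increases

Taking the partial derivative:
∂Y/∂Z = 20Z^3

∂Y/∂Z = 20Z^3 > 0 (assuming positive values)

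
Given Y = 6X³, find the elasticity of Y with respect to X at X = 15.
Elasticity = 3

Elasticity = (dY/dX) · (X/Y)

dY/dX = 18·X²
At X = 15: dY/dX = 4050, Y = 20250

Elasticity = 4050 · (15 / 20250) = 3

Interpretation: for a small percentage change in X, the percentage change in Y is approximately 3.00 times as large.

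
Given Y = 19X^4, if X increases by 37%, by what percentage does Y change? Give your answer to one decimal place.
252.3%

For Y = 19X^4:
If X → X(1 + 0.37)
Then Y → Y · (1 + 0.37)^4
     ≈ Y · 3.5228

Percentage change = ((1 + 0.37)^4 − 1) × 100% ≈ 252.3%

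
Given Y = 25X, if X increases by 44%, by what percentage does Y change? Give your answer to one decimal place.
44.0%

For Y = 25X:
If X → X(1 + 0.44)
Then Y → Y · (1 + 0.44)^1
     = Y · 1.4400

Percentage change = ((1 + 0.44)^1 − 1) × 100% = 44.0%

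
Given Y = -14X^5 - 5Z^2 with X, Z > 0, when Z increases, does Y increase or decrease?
Y decreases

Taking the partial derivative:
∂Y/∂Z = -10Z

∂Y/∂Z = -10Z < 0 (assuming positive values)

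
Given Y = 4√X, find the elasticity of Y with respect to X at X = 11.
Elasticity = 1/2

Elasticity = (dY/dX) · (X/Y)

dY/dX = 2/√X
At X = 11: dY/dX = 2·√11/11, Y = 4·√11

Elasticity = (2·√11/11) · (11 / (4·√11)) = 1/2

Interpretation: for a small percentage change in X, the percentage change in Y is approximately 0.50 times as large.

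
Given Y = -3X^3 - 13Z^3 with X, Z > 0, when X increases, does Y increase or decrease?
Y decreases

Taking the partial derivative:
∂Y/∂X = -9X^2

∂Y/∂X = -9X^2 < 0 (assuming positive values)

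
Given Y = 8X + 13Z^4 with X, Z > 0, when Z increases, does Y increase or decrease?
Y increases

Taking the partial derivative:
∂Y/∂Z = 52Z^3

∂Y/∂Z = 52Z^3 > 0 (assuming positive values)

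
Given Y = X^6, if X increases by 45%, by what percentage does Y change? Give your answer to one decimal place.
829.4%

For Y = X^6:
If X → X(1 + 0.45)
Then Y → Y · (1 + 0.45)^6
     ≈ Y · 9.2941

Percentage change = ((1 + 0.45)^6 − 1) × 100% ≈ 829.4%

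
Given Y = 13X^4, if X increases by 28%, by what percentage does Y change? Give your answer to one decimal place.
168.4%

For Y = 13X^4:
If X → X(1 + 0.28)
Then Y → Y · (1 + 0.28)^4
     ≈ Y · 2.6844

Percentage change = ((1 + 0.28)^4 − 1) × 100% ≈ 168.4%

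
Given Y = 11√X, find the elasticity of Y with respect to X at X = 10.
Elasticity = 1/2

Elasticity = (dY/dX) · (X/Y)

dY/dX = 11/(2·√X)
At X = 10: dY/dX = 11·√10/20, Y = 11·√10

Elasticity = (11·√10/20) · (10 / (11·√10)) = 1/2

Interpretation: for a small percentage change in X, the percentage change in Y is approximately 0.50 times as large.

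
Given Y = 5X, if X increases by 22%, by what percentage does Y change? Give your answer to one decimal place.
22.0%

For Y = 5X:
If X → X(1 + 0.22)
Then Y → Y · (1 + 0.22)^1
     = Y · 1.2200

Percentage change = ((1 + 0.22)^1 − 1) × 100% = 22.0%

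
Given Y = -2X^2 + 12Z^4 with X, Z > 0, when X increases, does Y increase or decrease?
Y decreases

Taking the partial derivative:
∂Y/∂X = -4X

∂Y/∂X = -4X < 0 (assuming positive values)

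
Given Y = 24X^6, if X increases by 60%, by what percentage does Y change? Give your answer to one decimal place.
1577.7%

For Y = 24X^6:
If X → X(1 + 0.6)
Then Y → Y · (1 + 0.6)^6
     ≈ Y · 16.7772

Percentage change = ((1 + 0.6)^6 − 1) × 100% ≈ 1577.7%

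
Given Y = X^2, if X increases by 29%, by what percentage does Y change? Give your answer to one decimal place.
66.4%

For Y = X^2:
If X → X(1 + 0.29)
Then Y → Y · (1 + 0.29)^2
     = Y · 1.6641

Percentage change = ((1 + 0.29)^2 − 1) × 100% ≈ 66.4%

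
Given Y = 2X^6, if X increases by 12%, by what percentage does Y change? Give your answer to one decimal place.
97.4%

For Y = 2X^6:
If X → X(1 + 0.12)
Then Y → Y · (1 + 0.12)^6
     ≈ Y · 1.9738

Percentage change = ((1 + 0.12)^6 − 1) × 100% ≈ 97.4%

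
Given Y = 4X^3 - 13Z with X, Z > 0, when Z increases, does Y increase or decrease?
Y decreases

Taking the partial derivative:
∂Y/∂Z = -13

∂Y/∂Z = -13 < 0 (assuming positive values)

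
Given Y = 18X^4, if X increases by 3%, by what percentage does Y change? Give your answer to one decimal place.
12.6%

For Y = 18X^4:
If X → X(1 + 0.03)
Then Y → Y · (1 + 0.03)^4
     ≈ Y · 1.1255

Percentage change = ((1 + 0.03)^4 − 1) × 100% ≈ 12.6%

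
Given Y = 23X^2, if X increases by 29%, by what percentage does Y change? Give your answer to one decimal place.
66.4%

For Y = 23X^2:
If X → X(1 + 0.29)
Then Y → Y · (1 + 0.29)^2
     = Y · 1.6641

Percentage change = ((1 + 0.29)^2 − 1) × 100% ≈ 66.4%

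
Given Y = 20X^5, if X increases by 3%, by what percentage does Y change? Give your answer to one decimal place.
15.9%

For Y = 20X^5:
If X → X(1 + 0.03)
Then Y → Y · (1 + 0.03)^5
     ≈ Y · 1.1593

Percentage change = ((1 + 0.03)^5 − 1) × 100% ≈ 15.9%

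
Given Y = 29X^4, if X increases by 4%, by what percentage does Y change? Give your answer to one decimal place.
17.0%

For Y = 29X^4:
If X → X(1 + 0.04)
Then Y → Y · (1 + 0.04)^4
     ≈ Y · 1.1699

Percentage change = ((1 + 0.04)^4 − 1) × 100% ≈ 17.0%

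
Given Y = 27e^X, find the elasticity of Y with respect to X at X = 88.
Elasticity = 88

Elasticity = (dY/dX) · (X/Y)

dY/dX = 27·e^X
At X = 88: dY/dX = 27·e^88, Y = 27·e^88

Elasticity = (27·e^88) · (88 / (27·e^88)) = 88

Interpretation: for a small percentage change in X, the percentage change in Y is approximately 88.00 times as large.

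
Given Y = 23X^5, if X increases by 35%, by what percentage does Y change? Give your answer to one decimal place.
348.4%

For Y = 23X^5:
If X → X(1 + 0.35)
Then Y → Y · (1 + 0.35)^5
     ≈ Y · 4.4840

Percentage change = ((1 + 0.35)^5 − 1) × 100% ≈ 348.4%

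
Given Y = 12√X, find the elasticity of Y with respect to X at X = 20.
Elasticity = 1/2

Elasticity = (dY/dX) · (X/Y)

dY/dX = 6/√X
At X = 20: dY/dX = 3·√5/5, Y = 24·√5

Elasticity = (3·√5/5) · (20 / (24·√5)) = 1/2

Interpretation: for a small percentage change in X, the percentage change in Y is approximately 0.50 times as large.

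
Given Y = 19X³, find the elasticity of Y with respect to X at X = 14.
Elasticity = 3

Elasticity = (dY/dX) · (X/Y)

dY/dX = 57·X²
At X = 14: dY/dX = 11172, Y = 52136

Elasticity = 11172 · (14 / 52136) = 3

Interpretation: for a small percentage change in X, the percentage change in Y is approximately 3.00 times as large.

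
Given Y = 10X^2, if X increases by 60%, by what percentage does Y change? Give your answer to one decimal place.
156.0%

For Y = 10X^2:
If X → X(1 + 0.6)
Then Y → Y · (1 + 0.6)^2
     = Y · 2.5600

Percentage change = ((1 + 0.6)^2 − 1) × 100% = 156.0%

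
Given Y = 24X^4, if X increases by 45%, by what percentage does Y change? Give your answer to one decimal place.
342.1%

For Y = 24X^4:
If X → X(1 + 0.45)
Then Y → Y · (1 + 0.45)^4
     ≈ Y · 4.4205

Percentage change = ((1 + 0.45)^4 − 1) × 100% ≈ 342.1%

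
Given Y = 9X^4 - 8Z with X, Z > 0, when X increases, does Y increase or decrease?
Y increases

Taking the partial derivative:
∂Y/∂X = 36X^3

∂Y/∂X = 36X^3 > 0 (assuming positive values)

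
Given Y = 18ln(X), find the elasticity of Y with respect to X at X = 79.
Elasticity = 1/ln(79) ≈ 0.2289

Elasticity = (dY/dX) · (X/Y)

dY/dX = 18/X
At X = 79: dY/dX = 18/79, Y = 18·ln(79)

Elasticity = (18/79) · (79 / (18·ln(79))) = 1/ln(79) ≈ 0.2289

Interpretation: for a small percentage change in X, the percentage change in Y is approximately 0.23 times as large.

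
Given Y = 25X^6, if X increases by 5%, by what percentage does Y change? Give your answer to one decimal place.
34.0%

For Y = 25X^6:
If X → X(1 + 0.05)
Then Y → Y · (1 + 0.05)^6
     ≈ Y · 1.3401

Percentage change = ((1 + 0.05)^6 − 1) × 100% ≈ 34.0%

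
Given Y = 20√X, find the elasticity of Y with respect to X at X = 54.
Elasticity = 1/2

Elasticity = (dY/dX) · (X/Y)

dY/dX = 10/√X
At X = 54: dY/dX = 5·√6/9, Y = 60·√6

Elasticity = (5·√6/9) · (54 / (60·√6)) = 1/2

Interpretation: for a small percentage change in X, the percentage change in Y is approximately 0.50 times as large.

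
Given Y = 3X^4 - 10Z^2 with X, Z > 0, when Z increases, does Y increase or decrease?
Y decreases

Taking the partial derivative:
∂Y/∂Z = -20Z

∂Y/∂Z = -20Z < 0 (assuming positive values)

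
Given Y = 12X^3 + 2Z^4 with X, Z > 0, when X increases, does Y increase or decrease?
Y increases

Taking the partial derivative:
∂Y/∂X = 36X^2

∂Y/∂X = 36X^2 > 0 (assuming positive values)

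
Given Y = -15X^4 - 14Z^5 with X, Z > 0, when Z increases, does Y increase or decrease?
Y decreases

Taking the partial derivative:
∂Y/∂Z = -70Z^4

∂Y/∂Z = -70Z^4 < 0 (assuming positive values)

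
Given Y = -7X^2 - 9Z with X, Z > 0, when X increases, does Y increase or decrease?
Y decreases

Taking the partial derivative:
∂Y/∂X = -14X

∂Y/∂X = -14X < 0 (assuming positive values)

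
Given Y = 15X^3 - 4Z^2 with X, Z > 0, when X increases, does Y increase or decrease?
Y increases

Taking the partial derivative:
∂Y/∂X = 45X^2

∂Y/∂X = 45X^2 > 0 (assuming positive values)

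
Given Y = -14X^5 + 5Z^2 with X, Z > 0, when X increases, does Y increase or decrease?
Y decreases

Taking the partial derivative:
∂Y/∂X = -70X^4

∂Y/∂X = -70X^4 < 0 (assuming positive values)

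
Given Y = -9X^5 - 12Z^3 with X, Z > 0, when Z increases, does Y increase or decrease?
Y decreases

Taking the partial derivative:
∂Y/∂Z = -36Z^2

∂Y/∂Z = -36Z^2 < 0 (assuming positive values)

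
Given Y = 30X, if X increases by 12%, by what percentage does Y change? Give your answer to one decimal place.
12.0%

For Y = 30X:
If X → X(1 + 0.12)
Then Y → Y · (1 + 0.12)^1
     = Y · 1.1200

Percentage change = ((1 + 0.12)^1 − 1) × 100% = 12.0%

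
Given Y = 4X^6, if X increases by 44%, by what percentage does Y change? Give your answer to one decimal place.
791.6%

For Y = 4X^6:
If X → X(1 + 0.44)
Then Y → Y · (1 + 0.44)^6
     ≈ Y · 8.9161

Percentage change = ((1 + 0.44)^6 − 1) × 100% ≈ 791.6%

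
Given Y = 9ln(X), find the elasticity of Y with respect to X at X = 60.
Elasticity = 1/ln(60) ≈ 0.2442

Elasticity = (dY/dX) · (X/Y)

dY/dX = 9/X
At X = 60: dY/dX = 3/20, Y = 9·ln(60)

Elasticity = (3/20) · (60 / (9·ln(60))) = 1/ln(60) ≈ 0.2442

Interpretation: for a small percentage change in X, the percentage change in Y is approximately 0.24 times as large.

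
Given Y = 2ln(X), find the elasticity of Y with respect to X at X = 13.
Elasticity = 1/ln(13) ≈ 0.3899

Elasticity = (dY/dX) · (X/Y)

dY/dX = 2/X
At X = 13: dY/dX = 2/13, Y = 2·ln(13)

Elasticity = (2/13) · (13 / (2·ln(13))) = 1/ln(13) ≈ 0.3899

Interpretation: for a small percentage change in X, the percentage change in Y is approximately 0.39 times as large.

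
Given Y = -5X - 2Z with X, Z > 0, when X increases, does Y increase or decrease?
Y decreases

Taking the partial derivative:
∂Y/∂X = -5

∂Y/∂X = -5 < 0 (assuming positive values)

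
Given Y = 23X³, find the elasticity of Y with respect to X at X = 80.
Elasticity = 3

Elasticity = (dY/dX) · (X/Y)

dY/dX = 69·X²
At X = 80: dY/dX = 441600, Y = 11776000

Elasticity = 441600 · (80 / 11776000) = 3

Interpretation: for a small percentage change in X, the percentage change in Y is approximately 3.00 times as large.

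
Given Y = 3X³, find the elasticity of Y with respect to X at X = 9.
Elasticity = 3

Elasticity = (dY/dX) · (X/Y)

dY/dX = 9·X²
At X = 9: dY/dX = 729, Y = 2187

Elasticity = 729 · (9 / 2187) = 3

Interpretation: for a small percentage change in X, the percentage change in Y is approximately 3.00 times as large.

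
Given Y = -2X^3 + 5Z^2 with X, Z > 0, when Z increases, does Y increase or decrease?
Y increases

Taking the partial derivative:
∂Y/∂Z = 10Z

∂Y/∂Z = 10Z > 0 (assuming positive values)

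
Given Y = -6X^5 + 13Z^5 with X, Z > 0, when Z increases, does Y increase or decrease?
Y increases

Taking the partial derivative:
∂Y/∂Z = 65Z^4

∂Y/∂Z = 65Z^4 > 0 (assuming positive values)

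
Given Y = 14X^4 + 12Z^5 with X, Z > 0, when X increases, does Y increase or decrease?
Y increases

Taking the partial derivative:
∂Y/∂X = 56X^3

∂Y/∂X = 56X^3 > 0 (assuming positive values)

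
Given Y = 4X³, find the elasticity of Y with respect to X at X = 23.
Elasticity = 3

Elasticity = (dY/dX) · (X/Y)

dY/dX = 12·X²
At X = 23: dY/dX = 6348, Y = 48668

Elasticity = 6348 · (23 / 48668) = 3

Interpretation: for a small percentage change in X, the percentage change in Y is approximately 3.00 times as large.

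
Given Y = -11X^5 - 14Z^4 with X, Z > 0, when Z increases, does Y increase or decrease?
Y decreases

Taking the partial derivative:
∂Y/∂Z = -56Z^3

∂Y/∂Z = -56Z^3 < 0 (assuming positive values)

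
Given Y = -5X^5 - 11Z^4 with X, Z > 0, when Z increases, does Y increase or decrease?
Y decreases

Taking the partial derivative:
∂Y/∂Z = -44Z^3

∂Y/∂Z = -44Z^3 < 0 (assuming positive values)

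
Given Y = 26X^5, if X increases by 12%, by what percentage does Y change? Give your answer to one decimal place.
76.2%

For Y = 26X^5:
If X → X(1 + 0.12)
Then Y → Y · (1 + 0.12)^5
     ≈ Y · 1.7623

Percentage change = ((1 + 0.12)^5 − 1) × 100% ≈ 76.2%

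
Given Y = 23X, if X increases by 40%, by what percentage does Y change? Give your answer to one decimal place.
40.0%

For Y = 23X:
If X → X(1 + 0.4)
Then Y → Y · (1 + 0.4)^1
     = Y · 1.4000

Percentage change = ((1 + 0.4)^1 − 1) × 100% = 40.0%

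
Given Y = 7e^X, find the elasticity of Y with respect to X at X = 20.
Elasticity = 20

Elasticity = (dY/dX) · (X/Y)

dY/dX = 7·e^X
At X = 20: dY/dX = 7·e^20, Y = 7·e^20

Elasticity = (7·e^20) · (20 / (7·e^20)) = 20

Interpretation: for a small percentage change in X, the percentage change in Y is approximately 20.00 times as large.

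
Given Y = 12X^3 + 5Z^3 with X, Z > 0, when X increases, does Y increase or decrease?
Y increases

Taking the partial derivative:
∂Y/∂X = 36X^2

∂Y/∂X = 36X^2 > 0 (assuming positive values)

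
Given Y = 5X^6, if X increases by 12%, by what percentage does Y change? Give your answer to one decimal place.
97.4%

For Y = 5X^6:
If X → X(1 + 0.12)
Then Y → Y · (1 + 0.12)^6
     ≈ Y · 1.9738

Percentage change = ((1 + 0.12)^6 − 1) × 100% ≈ 97.4%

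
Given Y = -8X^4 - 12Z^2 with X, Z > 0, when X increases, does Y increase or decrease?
Y decreases

Taking the partial derivative:
∂Y/∂X = -32X^3

∂Y/∂X = -32X^3 < 0 (assuming positive values)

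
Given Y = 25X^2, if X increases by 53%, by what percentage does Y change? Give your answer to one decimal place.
134.1%

For Y = 25X^2:
If X → X(1 + 0.53)
Then Y → Y · (1 + 0.53)^2
     = Y · 2.3409

Percentage change = ((1 + 0.53)^2 − 1) × 100% ≈ 134.1%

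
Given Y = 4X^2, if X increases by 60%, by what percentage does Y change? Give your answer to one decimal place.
156.0%

For Y = 4X^2:
If X → X(1 + 0.6)
Then Y → Y · (1 + 0.6)^2
     = Y · 2.5600

Percentage change = ((1 + 0.6)^2 − 1) × 100% = 156.0%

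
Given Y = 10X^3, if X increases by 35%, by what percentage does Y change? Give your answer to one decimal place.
146.0%

For Y = 10X^3:
If X → X(1 + 0.35)
Then Y → Y · (1 + 0.35)^3
     ≈ Y · 2.4604

Percentage change = ((1 + 0.35)^3 − 1) × 100% ≈ 146.0%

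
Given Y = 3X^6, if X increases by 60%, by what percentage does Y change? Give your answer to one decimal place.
1577.7%

For Y = 3X^6:
If X → X(1 + 0.6)
Then Y → Y · (1 + 0.6)^6
     ≈ Y · 16.7772

Percentage change = ((1 + 0.6)^6 − 1) × 100% ≈ 1577.7%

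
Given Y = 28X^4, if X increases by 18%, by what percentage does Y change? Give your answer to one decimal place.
93.9%

For Y = 28X^4:
If X → X(1 + 0.18)
Then Y → Y · (1 + 0.18)^4
     ≈ Y · 1.9388

Percentage change = ((1 + 0.18)^4 − 1) × 100% ≈ 93.9%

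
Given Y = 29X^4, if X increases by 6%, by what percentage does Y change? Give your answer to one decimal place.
26.2%

For Y = 29X^4:
If X → X(1 + 0.06)
Then Y → Y · (1 + 0.06)^4
     ≈ Y · 1.2625

Percentage change = ((1 + 0.06)^4 − 1) × 100% ≈ 26.2%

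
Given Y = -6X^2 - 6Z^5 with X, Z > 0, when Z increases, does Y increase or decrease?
Y decreases

Taking the partial derivative:
∂Y/∂Z = -30Z^4

∂Y/∂Z = -30Z^4 < 0 (assuming positive values)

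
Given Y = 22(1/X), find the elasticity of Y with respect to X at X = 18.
Elasticity = -1

Elasticity = (dY/dX) · (X/Y)

dY/dX = -22/X²
At X = 18: dY/dX = -11/162, Y = 11/9

Elasticity = (-11/162) · (18 / (11/9)) = -1

Interpretation: for a small percentage change in X, the percentage change in Y is approximately -1.00 times as large.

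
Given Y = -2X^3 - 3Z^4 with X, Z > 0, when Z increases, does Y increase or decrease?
Y decreases

Taking the partial derivative:
∂Y/∂Z = -12Z^3

∂Y/∂Z = -12Z^3 < 0 (assuming positive values)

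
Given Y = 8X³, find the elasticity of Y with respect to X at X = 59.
Elasticity = 3

Elasticity = (dY/dX) · (X/Y)

dY/dX = 24·X²
At X = 59: dY/dX = 83544, Y = 1643032

Elasticity = 83544 · (59 / 1643032) = 3

Interpretation: for a small percentage change in X, the percentage change in Y is approximately 3.00 times as large.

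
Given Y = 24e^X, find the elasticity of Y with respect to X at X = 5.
Elasticity = 5

Elasticity = (dY/dX) · (X/Y)

dY/dX = 24·e^X
At X = 5: dY/dX = 24·e^5, Y = 24·e^5

Elasticity = (24·e^5) · (5 / (24·e^5)) = 5

Interpretation: for a small percentage change in X, the percentage change in Y is approximately 5.00 times as large.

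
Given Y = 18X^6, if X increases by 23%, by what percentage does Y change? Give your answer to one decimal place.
246.3%

For Y = 18X^6:
If X → X(1 + 0.23)
Then Y → Y · (1 + 0.23)^6
     ≈ Y · 3.4628

Percentage change = ((1 + 0.23)^6 − 1) × 100% ≈ 246.3%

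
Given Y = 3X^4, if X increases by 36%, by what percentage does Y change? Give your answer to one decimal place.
242.1%

For Y = 3X^4:
If X → X(1 + 0.36)
Then Y → Y · (1 + 0.36)^4
     ≈ Y · 3.4210

Percentage change = ((1 + 0.36)^4 − 1) × 100% ≈ 242.1%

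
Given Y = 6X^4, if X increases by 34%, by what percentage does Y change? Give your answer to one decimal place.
222.4%

For Y = 6X^4:
If X → X(1 + 0.34)
Then Y → Y · (1 + 0.34)^4
     ≈ Y · 3.2242

Percentage change = ((1 + 0.34)^4 − 1) × 100% ≈ 222.4%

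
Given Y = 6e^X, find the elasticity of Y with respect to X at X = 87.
Elasticity = 87

Elasticity = (dY/dX) · (X/Y)

dY/dX = 6·e^X
At X = 87: dY/dX = 6·e^87, Y = 6·e^87

Elasticity = (6·e^87) · (87 / (6·e^87)) = 87

Interpretation: for a small percentage change in X, the percentage change in Y is approximately 87.00 times as large.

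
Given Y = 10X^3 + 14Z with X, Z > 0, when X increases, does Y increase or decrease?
Y increases

Taking the partial derivative:
∂Y/∂X = 30X^2

∂Y/∂X = 30X^2 > 0 (assuming positive values)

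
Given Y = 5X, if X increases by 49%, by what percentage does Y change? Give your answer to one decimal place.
49.0%

For Y = 5X:
If X → X(1 + 0.49)
Then Y → Y · (1 + 0.49)^1
     = Y · 1.4900

Percentage change = ((1 + 0.49)^1 − 1) × 100% = 49.0%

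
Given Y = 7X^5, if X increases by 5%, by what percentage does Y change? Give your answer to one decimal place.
27.6%

For Y = 7X^5:
If X → X(1 + 0.05)
Then Y → Y · (1 + 0.05)^5
     ≈ Y · 1.2763

Percentage change = ((1 + 0.05)^5 − 1) × 100% ≈ 27.6%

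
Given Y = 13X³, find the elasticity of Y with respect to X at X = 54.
Elasticity = 3

Elasticity = (dY/dX) · (X/Y)

dY/dX = 39·X²
At X = 54: dY/dX = 113724, Y = 2047032

Elasticity = 113724 · (54 / 2047032) = 3

Interpretation: for a small percentage change in X, the percentage change in Y is approximately 3.00 times as large.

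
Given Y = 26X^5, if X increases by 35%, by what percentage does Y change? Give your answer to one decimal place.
348.4%

For Y = 26X^5:
If X → X(1 + 0.35)
Then Y → Y · (1 + 0.35)^5
     ≈ Y · 4.4840

Percentage change = ((1 + 0.35)^5 − 1) × 100% ≈ 348.4%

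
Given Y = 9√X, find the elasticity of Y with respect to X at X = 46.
Elasticity = 1/2

Elasticity = (dY/dX) · (X/Y)

dY/dX = 9/(2·√X)
At X = 46: dY/dX = 9·√46/92, Y = 9·√46

Elasticity = (9·√46/92) · (46 / (9·√46)) = 1/2

Interpretation: for a small percentage change in X, the percentage change in Y is approximately 0.50 times as large.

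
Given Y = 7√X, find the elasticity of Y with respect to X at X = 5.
Elasticity = 1/2

Elasticity = (dY/dX) · (X/Y)

dY/dX = 7/(2·√X)
At X = 5: dY/dX = 7·√5/10, Y = 7·√5

Elasticity = (7·√5/10) · (5 / (7·√5)) = 1/2

Interpretation: for a small percentage change in X, the percentage change in Y is approximately 0.50 times as large.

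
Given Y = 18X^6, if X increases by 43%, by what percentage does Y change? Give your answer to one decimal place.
755.1%

For Y = 18X^6:
If X → X(1 + 0.43)
Then Y → Y · (1 + 0.43)^6
     ≈ Y · 8.5510

Percentage change = ((1 + 0.43)^6 − 1) × 100% ≈ 755.1%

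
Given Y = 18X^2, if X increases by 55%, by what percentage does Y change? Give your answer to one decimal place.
140.3%

For Y = 18X^2:
If X → X(1 + 0.55)
Then Y → Y · (1 + 0.55)^2
     = Y · 2.4025

Percentage change = ((1 + 0.55)^2 − 1) × 100% ≈ 140.3%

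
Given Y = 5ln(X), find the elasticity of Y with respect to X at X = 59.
Elasticity = 1/ln(59) ≈ 0.2452

Elasticity = (dY/dX) · (X/Y)

dY/dX = 5/X
At X = 59: dY/dX = 5/59, Y = 5·ln(59)

Elasticity = (5/59) · (59 / (5·ln(59))) = 1/ln(59) ≈ 0.2452

Interpretation: for a small percentage change in X, the percentage change in Y is approximately 0.25 times as large.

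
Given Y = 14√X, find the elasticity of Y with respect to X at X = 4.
Elasticity = 1/2

Elasticity = (dY/dX) · (X/Y)

dY/dX = 7/√X
At X = 4: dY/dX = 7/2, Y = 28

Elasticity = (7/2) · (4 / 28) = 1/2

Interpretation: for a small percentage change in X, the percentage change in Y is approximately 0.50 times as large.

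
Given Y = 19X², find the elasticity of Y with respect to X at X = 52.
Elasticity = 2

Elasticity = (dY/dX) · (X/Y)

dY/dX = 38·X
At X = 52: dY/dX = 1976, Y = 51376

Elasticity = 1976 · (52 / 51376) = 2

Interpretation: for a small percentage change in X, the percentage change in Y is approximately 2.00 times as large.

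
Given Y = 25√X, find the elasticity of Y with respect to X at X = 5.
Elasticity = 1/2

Elasticity = (dY/dX) · (X/Y)

dY/dX = 25/(2·√X)
At X = 5: dY/dX = 5·√5/2, Y = 25·√5

Elasticity = (5·√5/2) · (5 / (25·√5)) = 1/2

Interpretation: for a small percentage change in X, the percentage change in Y is approximately 0.50 times as large.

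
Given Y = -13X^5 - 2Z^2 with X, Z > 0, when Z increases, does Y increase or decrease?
Y decreases

Taking the partial derivative:
∂Y/∂Z = -4Z

∂Y/∂Z = -4Z < 0 (assuming positive values)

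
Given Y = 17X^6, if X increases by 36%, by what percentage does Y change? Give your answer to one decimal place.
532.8%

For Y = 17X^6:
If X → X(1 + 0.36)
Then Y → Y · (1 + 0.36)^6
     ≈ Y · 6.3275

Percentage change = ((1 + 0.36)^6 − 1) × 100% ≈ 532.8%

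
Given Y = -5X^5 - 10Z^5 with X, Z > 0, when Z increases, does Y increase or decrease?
Y decreases

Taking the partial derivative:
∂Y/∂Z = -50Z^4

∂Y/∂Z = -50Z^4 < 0 (assuming positive values)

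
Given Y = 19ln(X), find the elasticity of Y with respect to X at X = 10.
Elasticity = 1/ln(10) ≈ 0.4343

Elasticity = (dY/dX) · (X/Y)

dY/dX = 19/X
At X = 10: dY/dX = 19/10, Y = 19·ln(10)

Elasticity = (19/10) · (10 / (19·ln(10))) = 1/ln(10) ≈ 0.4343

Interpretation: for a small percentage change in X, the percentage change in Y is approximately 0.43 times as large.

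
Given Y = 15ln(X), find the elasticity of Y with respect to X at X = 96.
Elasticity = 1/ln(96) ≈ 0.2191

Elasticity = (dY/dX) · (X/Y)

dY/dX = 15/X
At X = 96: dY/dX = 5/32, Y = 15·ln(96)

Elasticity = (5/32) · (96 / (15·ln(96))) = 1/ln(96) ≈ 0.2191

Interpretation: for a small percentage change in X, the percentage change in Y is approximately 0.22 times as large.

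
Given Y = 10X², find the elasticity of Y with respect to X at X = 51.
Elasticity = 2

Elasticity = (dY/dX) · (X/Y)

dY/dX = 20·X
At X = 51: dY/dX = 1020, Y = 26010

Elasticity = 1020 · (51 / 26010) = 2

Interpretation: for a small percentage change in X, the percentage change in Y is approximately 2.00 times as large.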